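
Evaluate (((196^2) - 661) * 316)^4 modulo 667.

(196)^2 ≡ 397 (mod 667)
397 - 661 = -264 ≡ 403 (mod 667)
403 * 316 = 127348 ≡ 618 (mod 667)
(618)^4 ≡ 587 (mod 667)

587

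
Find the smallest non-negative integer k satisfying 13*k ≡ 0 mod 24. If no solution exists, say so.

0

gcd(13, 24) = 1, so a unique solution mod 24 exists.
13⁻¹ ≡ 13 (mod 24).
k ≡ 13*0 ≡ 0 (mod 24).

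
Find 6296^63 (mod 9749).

2159

By square-and-multiply:
63 in binary is 111111, i.e. 63 = 32 + 16 + 8 + 4 + 2 + 1.
6296^1 ≡ 6296 (mod 9749)
6296^2 ≡ 6296^2 = 39639616 ≡ 182 (mod 9749)
6296^4 ≡ 182^2 = 33124 ≡ 3877 (mod 9749)
6296^8 ≡ 3877^2 = 15031129 ≡ 7920 (mod 9749)
6296^16 ≡ 7920^2 = 62726400 ≡ 1334 (mod 9749)
6296^32 ≡ 1334^2 = 1779556 ≡ 5238 (mod 9749)
6296^63 = 6296^32 × 6296^16 × 6296^8 × 6296^4 × 6296^2 × 6296^1 ≡ 5238 × 1334 × 7920 × 3877 × 182 × 6296 (mod 9749).
Accumulate the product:
5238 × 1334 = 6987492 ≡ 7208
7208 × 7920 = 57087360 ≡ 6965
6965 × 3877 = 27003305 ≡ 8324
8324 × 182 = 1514968 ≡ 3873
3873 × 6296 = 24384408 ≡ 2159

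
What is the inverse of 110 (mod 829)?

Apply the Euclidean algorithm and back-substitute:
829 = 7×110 + 59
110 = 1×59 + 51
59 = 1×51 + 8
51 = 6×8 + 3
8 = 2×3 + 2
3 = 1×2 + 1
2 = 2×1 + 0
gcd(110, 829) = 1, so the inverse exists.
Back-substitute for 1:
1 = 1×3 − 1×2
  = −1×8 + 3×3
  = 3×51 − 19×8
  = −19×59 + 22×51
  = 22×110 − 41×59
  = −41×829 + 309×110
So 110⁻¹ ≡ 309 (mod 829).

309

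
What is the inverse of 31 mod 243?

243 = 7×31 + 26
31 = 1×26 + 5
26 = 5×5 + 1
5 = 5×1 + 0
gcd(31, 243) = 1, so the inverse exists.
Back-substitute for 1:
1 = 1×26 − 5×5
  = −5×31 + 6×26
  = 6×243 − 47×31
So 31⁻¹ ≡ −47 ≡ 196 (mod 243).

196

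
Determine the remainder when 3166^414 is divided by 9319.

3673

Compute successive squares:
3166^1 ≡ 3166 (mod 9319)
3166^2 ≡ 3166^2 = 10023556 ≡ 5631 (mod 9319)
3166^4 ≡ 5631^2 = 31708161 ≡ 4923 (mod 9319)
3166^8 ≡ 4923^2 = 24235929 ≡ 6529 (mod 9319)
3166^16 ≡ 6529^2 = 42627841 ≡ 2735 (mod 9319)
3166^32 ≡ 2735^2 = 7480225 ≡ 6387 (mod 9319)
3166^64 ≡ 6387^2 = 40793769 ≡ 4506 (mod 9319)
3166^128 ≡ 4506^2 = 20304036 ≡ 7254 (mod 9319)
3166^256 ≡ 7254^2 = 52620516 ≡ 5442 (mod 9319)
3166^414 = 3166^256 · 3166^128 · 3166^16 · 3166^8 · 3166^4 · 3166^2 ≡ 5442 · 7254 · 2735 · 6529 · 4923 · 5631 (mod 9319).
Accumulate the product:
5442 · 7254 = 39476268 ≡ 984
984 · 2735 = 2691240 ≡ 7368
7368 · 6529 = 48105672 ≡ 994
994 · 4923 = 4893462 ≡ 987
987 · 5631 = 5557797 ≡ 3673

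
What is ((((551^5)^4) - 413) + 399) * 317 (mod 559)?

247

(551)^5 ≡ 213 (mod 559)
(213)^4 ≡ 274 (mod 559)
274 - 413 = -139 ≡ 420 (mod 559)
420 + 399 = 819 ≡ 260 (mod 559)
260 * 317 = 82420 ≡ 247 (mod 559)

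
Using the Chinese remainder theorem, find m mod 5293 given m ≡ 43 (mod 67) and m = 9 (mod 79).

67⁻¹ mod 79: 67×46 ≡ 1 (mod 79), so 67⁻¹ ≡ 46.
m = 43 + 67×((9 − 43)×46 mod 79) = 43 + 67×16 = 1115.

1115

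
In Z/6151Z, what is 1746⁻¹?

1307

Run the extended Euclidean algorithm:
6151 = 3×1746 + 913
1746 = 1×913 + 833
913 = 1×833 + 80
833 = 10×80 + 33
80 = 2×33 + 14
33 = 2×14 + 5
14 = 2×5 + 4
5 = 1×4 + 1
4 = 4×1 + 0
gcd(1746, 6151) = 1, so the inverse exists.
Back-substitute for 1:
1 = 1×5 − 1×4
  = −1×14 + 3×5
  = 3×33 − 7×14
  = −7×80 + 17×33
  = 17×833 − 177×80
  = −177×913 + 194×833
  = 194×1746 − 371×913
  = −371×6151 + 1307×1746
So 1746⁻¹ ≡ 1307 (mod 6151).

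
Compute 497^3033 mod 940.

By square-and-multiply:
3033 in binary is 101111011001, i.e. 3033 = 2048 + 512 + 256 + 128 + 64 + 16 + 8 + 1.
497^1 ≡ 497 (mod 940)
497^2 ≡ 497^2 = 247009 ≡ 729 (mod 940)
497^4 ≡ 729^2 = 531441 ≡ 341 (mod 940)
497^8 ≡ 341^2 = 116281 ≡ 661 (mod 940)
497^16 ≡ 661^2 = 436921 ≡ 761 (mod 940)
497^32 ≡ 761^2 = 579121 ≡ 81 (mod 940)
497^64 ≡ 81^2 = 6561 ≡ 921 (mod 940)
497^128 ≡ 921^2 = 848241 ≡ 361 (mod 940)
497^256 ≡ 361^2 = 130321 ≡ 601 (mod 940)
497^512 ≡ 601^2 = 361201 ≡ 241 (mod 940)
497^1024 ≡ 241^2 = 58081 ≡ 741 (mod 940)
497^2048 ≡ 741^2 = 549081 ≡ 121 (mod 940)
497^3033 = 497^2048 · 497^512 · 497^256 · 497^128 · 497^64 · 497^16 · 497^8 · 497^1 ≡ 121 · 241 · 601 · 361 · 921 · 761 · 661 · 497 (mod 940).
Accumulate the product:
121 · 241 = 29161 ≡ 21
21 · 601 = 12621 ≡ 401
401 · 361 = 144761 ≡ 1
1 · 921 = 921
921 · 761 = 700881 ≡ 581
581 · 661 = 384041 ≡ 521
521 · 497 = 258937 ≡ 437

437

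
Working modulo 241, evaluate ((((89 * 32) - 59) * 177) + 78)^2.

59

89 * 32 = 2848 ≡ 197 (mod 241)
197 - 59 = 138
138 * 177 = 24426 ≡ 85 (mod 241)
85 + 78 = 163
(163)^2 ≡ 59 (mod 241)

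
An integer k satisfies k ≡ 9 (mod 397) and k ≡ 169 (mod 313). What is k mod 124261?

119109

397⁻¹ mod 313: 397*41 ≡ 1 (mod 313), so 397⁻¹ ≡ 41.
k = 9 + 397*((169 − 9)*41 mod 313) = 9 + 397*300 = 119109.
Check: 119109 mod 397 = 9, 119109 mod 313 = 169. ✓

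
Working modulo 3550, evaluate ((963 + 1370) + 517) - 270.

2580

963 + 1370 = 2333
2333 + 517 = 2850
2850 - 270 = 2580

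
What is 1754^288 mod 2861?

288 in binary is 100100000, i.e. 288 = 256 + 32.
1754^1 ≡ 1754 (mod 2861)
1754^2 ≡ 1754^2 = 3076516 ≡ 941 (mod 2861)
1754^4 ≡ 941^2 = 885481 ≡ 1432 (mod 2861)
1754^8 ≡ 1432^2 = 2050624 ≡ 2148 (mod 2861)
1754^16 ≡ 2148^2 = 4613904 ≡ 1972 (mod 2861)
1754^32 ≡ 1972^2 = 3888784 ≡ 685 (mod 2861)
1754^64 ≡ 685^2 = 469225 ≡ 21 (mod 2861)
1754^128 ≡ 21^2 = 441 (mod 2861)
1754^256 ≡ 441^2 = 194481 ≡ 2794 (mod 2861)
1754^288 = 1754^256 × 1754^32 ≡ 2794 × 685 (mod 2861).
2794 × 685 = 1913890 ≡ 2742 (mod 2861).

2742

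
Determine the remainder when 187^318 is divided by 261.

181

Using repeated squaring:
187^1 ≡ 187 (mod 261)
187^2 ≡ 187^2 = 34969 ≡ 256 (mod 261)
187^4 ≡ 256^2 = 65536 ≡ 25 (mod 261)
187^8 ≡ 25^2 = 625 ≡ 103 (mod 261)
187^16 ≡ 103^2 = 10609 ≡ 169 (mod 261)
187^32 ≡ 169^2 = 28561 ≡ 112 (mod 261)
187^64 ≡ 112^2 = 12544 ≡ 16 (mod 261)
187^128 ≡ 16^2 = 256 (mod 261)
187^256 ≡ 256^2 = 65536 ≡ 25 (mod 261)
187^318 = 187^256 * 187^32 * 187^16 * 187^8 * 187^4 * 187^2 ≡ 25 * 112 * 169 * 103 * 25 * 256 (mod 261).
Accumulate the product:
25 * 112 = 2800 ≡ 190
190 * 169 = 32110 ≡ 7
7 * 103 = 721 ≡ 199
199 * 25 = 4975 ≡ 16
16 * 256 = 4096 ≡ 181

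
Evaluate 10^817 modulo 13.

10

Compute successive squares:
817 in binary is 1100110001, i.e. 817 = 512 + 256 + 32 + 16 + 1.
10^1 ≡ 10 (mod 13)
10^2 ≡ 10^2 = 100 ≡ 9 (mod 13)
10^4 ≡ 9^2 = 81 ≡ 3 (mod 13)
10^8 ≡ 3^2 = 9 (mod 13)
10^16 ≡ 9^2 = 81 ≡ 3 (mod 13)
10^32 ≡ 3^2 = 9 (mod 13)
10^64 ≡ 9^2 = 81 ≡ 3 (mod 13)
10^128 ≡ 3^2 = 9 (mod 13)
10^256 ≡ 9^2 = 81 ≡ 3 (mod 13)
10^512 ≡ 3^2 = 9 (mod 13)
10^817 = 10^512 · 10^256 · 10^32 · 10^16 · 10^1 ≡ 9 · 3 · 9 · 3 · 10 (mod 13).
Accumulate the product:
9 · 3 = 27 ≡ 1
1 · 9 = 9
9 · 3 = 27 ≡ 1
1 · 10 = 10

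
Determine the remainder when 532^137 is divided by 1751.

437

Compute successive squares:
137 in binary is 10001001, i.e. 137 = 128 + 8 + 1.
532^1 ≡ 532 (mod 1751)
532^2 ≡ 532^2 = 283024 ≡ 1113 (mod 1751)
532^4 ≡ 1113^2 = 1238769 ≡ 812 (mod 1751)
532^8 ≡ 812^2 = 659344 ≡ 968 (mod 1751)
532^16 ≡ 968^2 = 937024 ≡ 239 (mod 1751)
532^32 ≡ 239^2 = 57121 ≡ 1089 (mod 1751)
532^64 ≡ 1089^2 = 1185921 ≡ 494 (mod 1751)
532^128 ≡ 494^2 = 244036 ≡ 647 (mod 1751)
532^137 = 532^128 * 532^8 * 532^1 ≡ 647 * 968 * 532 (mod 1751).
Accumulate the product:
647 * 968 = 626296 ≡ 1189
1189 * 532 = 632548 ≡ 437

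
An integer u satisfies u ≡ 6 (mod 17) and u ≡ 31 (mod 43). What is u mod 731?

17⁻¹ mod 43: 17·38 ≡ 1 (mod 43), so 17⁻¹ ≡ 38.
u = 6 + 17·((31 − 6)·38 mod 43) = 6 + 17·4 = 74.
Check: 74 mod 17 = 6, 74 mod 43 = 31. ✓

74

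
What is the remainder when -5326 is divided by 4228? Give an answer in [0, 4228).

3130

-5326 = -2*4228 + 3130, so -5326 ≡ 3130 (mod 4228).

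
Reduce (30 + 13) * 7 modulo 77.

30 + 13 = 43
43 * 7 = 301 ≡ 70 (mod 77)

70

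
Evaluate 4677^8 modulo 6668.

6473

Compute successive squares:
4677^1 ≡ 4677 (mod 6668)
4677^2 ≡ 4677^2 = 21874329 ≡ 3289 (mod 6668)
4677^4 ≡ 3289^2 = 10817521 ≡ 2025 (mod 6668)
4677^8 ≡ 2025^2 = 4100625 ≡ 6473 (mod 6668)
So 4677^8 ≡ 6473 (mod 6668).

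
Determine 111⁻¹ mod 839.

257

839 = 7·111 + 62
111 = 1·62 + 49
62 = 1·49 + 13
49 = 3·13 + 10
13 = 1·10 + 3
10 = 3·3 + 1
3 = 3·1 + 0
gcd(111, 839) = 1, so the inverse exists.
Back-substitute for 1:
1 = 1·10 − 3·3
  = −3·13 + 4·10
  = 4·49 − 15·13
  = −15·62 + 19·49
  = 19·111 − 34·62
  = −34·839 + 257·111
So 111⁻¹ ≡ 257 (mod 839).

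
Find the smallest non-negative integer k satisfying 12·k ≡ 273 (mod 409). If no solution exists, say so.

125

gcd(12, 409) = 1, so a unique solution mod 409 exists.
12⁻¹ ≡ 375 (mod 409).
k ≡ 375·273 ≡ 125 (mod 409).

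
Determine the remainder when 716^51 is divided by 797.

440

By square-and-multiply:
51 in binary is 110011, i.e. 51 = 32 + 16 + 2 + 1.
716^1 ≡ 716 (mod 797)
716^2 ≡ 716^2 = 512656 ≡ 185 (mod 797)
716^4 ≡ 185^2 = 34225 ≡ 751 (mod 797)
716^8 ≡ 751^2 = 564001 ≡ 522 (mod 797)
716^16 ≡ 522^2 = 272484 ≡ 707 (mod 797)
716^32 ≡ 707^2 = 499849 ≡ 130 (mod 797)
716^51 = 716^32 · 716^16 · 716^2 · 716^1 ≡ 130 · 707 · 185 · 716 (mod 797).
Accumulate the product:
130 · 707 = 91910 ≡ 255
255 · 185 = 47175 ≡ 152
152 · 716 = 108832 ≡ 440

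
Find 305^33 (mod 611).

Compute successive squares:
305^1 ≡ 305 (mod 611)
305^2 ≡ 305^2 = 93025 ≡ 153 (mod 611)
305^4 ≡ 153^2 = 23409 ≡ 191 (mod 611)
305^8 ≡ 191^2 = 36481 ≡ 432 (mod 611)
305^16 ≡ 432^2 = 186624 ≡ 269 (mod 611)
305^32 ≡ 269^2 = 72361 ≡ 263 (mod 611)
305^33 = 305^32 * 305^1 ≡ 263 * 305 (mod 611).
263 * 305 = 80215 ≡ 174 (mod 611).

174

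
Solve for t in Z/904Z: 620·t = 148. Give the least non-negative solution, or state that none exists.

gcd(620, 904) = 4, and 4 | 148, so solutions exist.
Divide through by 4: 155·t ≡ 37 (mod 226).
155⁻¹ ≡ 35 (mod 226).
t ≡ 35·37 ≡ 165 (mod 226).
The smallest non-negative solution is t = 165.

165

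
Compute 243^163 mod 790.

163 in binary is 10100011, i.e. 163 = 128 + 32 + 2 + 1.
243^1 ≡ 243 (mod 790)
243^2 ≡ 243^2 = 59049 ≡ 589 (mod 790)
243^4 ≡ 589^2 = 346921 ≡ 111 (mod 790)
243^8 ≡ 111^2 = 12321 ≡ 471 (mod 790)
243^16 ≡ 471^2 = 221841 ≡ 641 (mod 790)
243^32 ≡ 641^2 = 410881 ≡ 81 (mod 790)
243^64 ≡ 81^2 = 6561 ≡ 241 (mod 790)
243^128 ≡ 241^2 = 58081 ≡ 411 (mod 790)
243^163 = 243^128 * 243^32 * 243^2 * 243^1 ≡ 411 * 81 * 589 * 243 (mod 790).
Accumulate the product:
411 * 81 = 33291 ≡ 111
111 * 589 = 65379 ≡ 599
599 * 243 = 145557 ≡ 197

197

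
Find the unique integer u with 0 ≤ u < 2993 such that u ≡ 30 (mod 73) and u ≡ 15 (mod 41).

2147

73⁻¹ mod 41: 73*9 ≡ 1 (mod 41), so 73⁻¹ ≡ 9.
u = 30 + 73*((15 − 30)*9 mod 41) = 30 + 73*29 = 2147.
Check: 2147 mod 73 = 30, 2147 mod 41 = 15. ✓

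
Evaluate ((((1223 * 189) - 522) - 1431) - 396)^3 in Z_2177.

1223 * 189 = 231147 ≡ 385 (mod 2177)
385 - 522 = -137 ≡ 2040 (mod 2177)
2040 - 1431 = 609
609 - 396 = 213
(213)^3 ≡ 2071 (mod 2177)

2071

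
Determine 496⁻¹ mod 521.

521 = 1×496 + 25
496 = 19×25 + 21
25 = 1×21 + 4
21 = 5×4 + 1
4 = 4×1 + 0
gcd(496, 521) = 1, so the inverse exists.
Bézout: 1 = −119×521 + 125×496.
So 496⁻¹ ≡ 125 (mod 521).

125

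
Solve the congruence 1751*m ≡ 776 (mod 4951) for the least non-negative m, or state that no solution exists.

3057

gcd(1751, 4951) = 1, so a unique solution mod 4951 exists.
1751⁻¹ ≡ 3328 (mod 4951).
m ≡ 3328*776 ≡ 3057 (mod 4951).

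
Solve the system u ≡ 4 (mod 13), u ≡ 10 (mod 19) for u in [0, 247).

238

13⁻¹ mod 19: 13*3 ≡ 1 (mod 19), so 13⁻¹ ≡ 3.
u = 4 + 13*((10 − 4)*3 mod 19) = 4 + 13*18 = 238.
Check: 238 mod 13 = 4, 238 mod 19 = 10. ✓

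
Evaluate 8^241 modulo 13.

Using repeated squaring:
241 in binary is 11110001, i.e. 241 = 128 + 64 + 32 + 16 + 1.
8^1 ≡ 8 (mod 13)
8^2 ≡ 8^2 = 64 ≡ 12 (mod 13)
8^4 ≡ 12^2 = 144 ≡ 1 (mod 13)
8^8 ≡ 1^2 = 1 (mod 13)
8^16 ≡ 1^2 = 1 (mod 13)
8^32 ≡ 1^2 = 1 (mod 13)
8^64 ≡ 1^2 = 1 (mod 13)
8^128 ≡ 1^2 = 1 (mod 13)
8^241 = 8^128 × 8^64 × 8^32 × 8^16 × 8^1 ≡ 1 × 1 × 1 × 1 × 8 (mod 13).
Accumulate the product:
1 × 1 = 1
1 × 1 = 1
1 × 1 = 1
1 × 8 = 8

8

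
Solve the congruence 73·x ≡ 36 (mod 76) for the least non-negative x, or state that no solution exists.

64

gcd(73, 76) = 1, so a unique solution mod 76 exists.
73⁻¹ ≡ 25 (mod 76).
x ≡ 25·36 ≡ 64 (mod 76).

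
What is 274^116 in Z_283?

Compute successive squares:
116 in binary is 1110100, i.e. 116 = 64 + 32 + 16 + 4.
274^1 ≡ 274 (mod 283)
274^2 ≡ 274^2 = 75076 ≡ 81 (mod 283)
274^4 ≡ 81^2 = 6561 ≡ 52 (mod 283)
274^8 ≡ 52^2 = 2704 ≡ 157 (mod 283)
274^16 ≡ 157^2 = 24649 ≡ 28 (mod 283)
274^32 ≡ 28^2 = 784 ≡ 218 (mod 283)
274^64 ≡ 218^2 = 47524 ≡ 263 (mod 283)
274^116 = 274^64 * 274^32 * 274^16 * 274^4 ≡ 263 * 218 * 28 * 52 (mod 283).
Accumulate the product:
263 * 218 = 57334 ≡ 168
168 * 28 = 4704 ≡ 176
176 * 52 = 9152 ≡ 96

96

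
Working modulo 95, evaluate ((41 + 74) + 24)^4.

41 + 74 = 115 ≡ 20 (mod 95)
20 + 24 = 44
(44)^4 ≡ 61 (mod 95)

61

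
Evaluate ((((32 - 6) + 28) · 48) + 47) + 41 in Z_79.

73

32 - 6 = 26
26 + 28 = 54
54 · 48 = 2592 ≡ 64 (mod 79)
64 + 47 = 111 ≡ 32 (mod 79)
32 + 41 = 73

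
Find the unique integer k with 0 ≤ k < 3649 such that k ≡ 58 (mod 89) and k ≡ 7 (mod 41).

89⁻¹ mod 41: 89×6 ≡ 1 (mod 41), so 89⁻¹ ≡ 6.
k = 58 + 89×((7 − 58)×6 mod 41) = 58 + 89×22 = 2016.

2016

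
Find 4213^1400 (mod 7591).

5405

By square-and-multiply:
1400 in binary is 10101111000, i.e. 1400 = 1024 + 256 + 64 + 32 + 16 + 8.
4213^1 ≡ 4213 (mod 7591)
4213^2 ≡ 4213^2 = 17749369 ≡ 1611 (mod 7591)
4213^4 ≡ 1611^2 = 2595321 ≡ 6790 (mod 7591)
4213^8 ≡ 6790^2 = 46104100 ≡ 3957 (mod 7591)
4213^16 ≡ 3957^2 = 15657849 ≡ 5207 (mod 7591)
4213^32 ≡ 5207^2 = 27112849 ≡ 5388 (mod 7591)
4213^64 ≡ 5388^2 = 29030544 ≡ 2560 (mod 7591)
4213^128 ≡ 2560^2 = 6553600 ≡ 2567 (mod 7591)
4213^256 ≡ 2567^2 = 6589489 ≡ 501 (mod 7591)
4213^512 ≡ 501^2 = 251001 ≡ 498 (mod 7591)
4213^1024 ≡ 498^2 = 248004 ≡ 5092 (mod 7591)
4213^1400 = 4213^1024 × 4213^256 × 4213^64 × 4213^32 × 4213^16 × 4213^8 ≡ 5092 × 501 × 2560 × 5388 × 5207 × 3957 (mod 7591).
Accumulate the product:
5092 × 501 = 2551092 ≡ 516
516 × 2560 = 1320960 ≡ 126
126 × 5388 = 678888 ≡ 3289
3289 × 5207 = 17125823 ≡ 527
527 × 3957 = 2085339 ≡ 5405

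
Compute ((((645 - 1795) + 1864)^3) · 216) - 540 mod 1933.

1486

645 - 1795 = -1150 ≡ 783 (mod 1933)
783 + 1864 = 2647 ≡ 714 (mod 1933)
(714)^3 ≡ 779 (mod 1933)
779 · 216 = 168264 ≡ 93 (mod 1933)
93 - 540 = -447 ≡ 1486 (mod 1933)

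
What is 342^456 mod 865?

456 in binary is 111001000, i.e. 456 = 256 + 128 + 64 + 8.
342^1 ≡ 342 (mod 865)
342^2 ≡ 342^2 = 116964 ≡ 189 (mod 865)
342^4 ≡ 189^2 = 35721 ≡ 256 (mod 865)
342^8 ≡ 256^2 = 65536 ≡ 661 (mod 865)
342^16 ≡ 661^2 = 436921 ≡ 96 (mod 865)
342^32 ≡ 96^2 = 9216 ≡ 566 (mod 865)
342^64 ≡ 566^2 = 320356 ≡ 306 (mod 865)
342^128 ≡ 306^2 = 93636 ≡ 216 (mod 865)
342^256 ≡ 216^2 = 46656 ≡ 811 (mod 865)
342^456 = 342^256 · 342^128 · 342^64 · 342^8 ≡ 811 · 216 · 306 · 661 (mod 865).
Accumulate the product:
811 · 216 = 175176 ≡ 446
446 · 306 = 136476 ≡ 671
671 · 661 = 443531 ≡ 651

651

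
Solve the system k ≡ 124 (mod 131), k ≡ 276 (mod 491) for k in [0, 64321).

131⁻¹ mod 491: 131·15 ≡ 1 (mod 491), so 131⁻¹ ≡ 15.
k = 124 + 131·((276 − 124)·15 mod 491) = 124 + 131·316 = 41520.
Check: 41520 mod 131 = 124, 41520 mod 491 = 276. ✓

41520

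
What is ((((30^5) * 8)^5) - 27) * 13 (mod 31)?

8

(30)^5 ≡ 30 (mod 31)
30 * 8 = 240 ≡ 23 (mod 31)
(23)^5 ≡ 30 (mod 31)
30 - 27 = 3
3 * 13 = 39 ≡ 8 (mod 31)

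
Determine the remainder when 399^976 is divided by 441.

0

By square-and-multiply:
976 in binary is 1111010000, i.e. 976 = 512 + 256 + 128 + 64 + 16.
399^1 ≡ 399 (mod 441)
399^2 ≡ 399^2 = 159201 ≡ 0 (mod 441)
399^4 ≡ 0^2 = 0 (mod 441)
399^8 ≡ 0^2 = 0 (mod 441)
399^16 ≡ 0^2 = 0 (mod 441)
399^32 ≡ 0^2 = 0 (mod 441)
399^64 ≡ 0^2 = 0 (mod 441)
399^128 ≡ 0^2 = 0 (mod 441)
399^256 ≡ 0^2 = 0 (mod 441)
399^512 ≡ 0^2 = 0 (mod 441)
399^976 = 399^512 · 399^256 · 399^128 · 399^64 · 399^16 ≡ 0 · 0 · 0 · 0 · 0 (mod 441).
Accumulate the product:
0 · 0 = 0
0 · 0 = 0
0 · 0 = 0
0 · 0 = 0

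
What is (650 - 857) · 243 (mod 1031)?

218

650 - 857 = -207 ≡ 824 (mod 1031)
824 · 243 = 200232 ≡ 218 (mod 1031)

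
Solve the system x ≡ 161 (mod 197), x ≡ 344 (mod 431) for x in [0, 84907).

197⁻¹ mod 431: 197*396 ≡ 1 (mod 431), so 197⁻¹ ≡ 396.
x = 161 + 197*((344 − 161)*396 mod 431) = 161 + 197*60 = 11981.
Check: 11981 mod 197 = 161, 11981 mod 431 = 344. ✓

11981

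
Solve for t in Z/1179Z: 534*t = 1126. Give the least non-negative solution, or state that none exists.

no solution

gcd(534, 1179) = 3, and 3 does not divide 1126.
So the congruence has no solution.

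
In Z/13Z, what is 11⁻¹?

6

13 = 1*11 + 2
11 = 5*2 + 1
2 = 2*1 + 0
gcd(11, 13) = 1, so the inverse exists.
Back-substitute for 1:
1 = 1*11 − 5*2
  = −5*13 + 6*11
So 11⁻¹ ≡ 6 (mod 13).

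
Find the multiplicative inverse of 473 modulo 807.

389

Apply the Euclidean algorithm and back-substitute:
807 = 1·473 + 334
473 = 1·334 + 139
334 = 2·139 + 56
139 = 2·56 + 27
56 = 2·27 + 2
27 = 13·2 + 1
2 = 2·1 + 0
gcd(473, 807) = 1, so the inverse exists.
Back-substitute for 1:
1 = 1·27 − 13·2
  = −13·56 + 27·27
  = 27·139 − 67·56
  = −67·334 + 161·139
  = 161·473 − 228·334
  = −228·807 + 389·473
So 473⁻¹ ≡ 389 (mod 807).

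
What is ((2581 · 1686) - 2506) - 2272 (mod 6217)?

1105

2581 · 1686 = 4351566 ≡ 5883 (mod 6217)
5883 - 2506 = 3377
3377 - 2272 = 1105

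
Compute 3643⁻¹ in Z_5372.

755

5372 = 1*3643 + 1729
3643 = 2*1729 + 185
1729 = 9*185 + 64
185 = 2*64 + 57
64 = 1*57 + 7
57 = 8*7 + 1
7 = 7*1 + 0
gcd(3643, 5372) = 1, so the inverse exists.
Back-substitute for 1:
1 = 1*57 − 8*7
  = −8*64 + 9*57
  = 9*185 − 26*64
  = −26*1729 + 243*185
  = 243*3643 − 512*1729
  = −512*5372 + 755*3643
So 3643⁻¹ ≡ 755 (mod 5372).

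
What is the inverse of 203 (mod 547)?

450

By the extended Euclidean algorithm:
547 = 2*203 + 141
203 = 1*141 + 62
141 = 2*62 + 17
62 = 3*17 + 11
17 = 1*11 + 6
11 = 1*6 + 5
6 = 1*5 + 1
5 = 5*1 + 0
gcd(203, 547) = 1, so the inverse exists.
Back-substitute for 1:
1 = 1*6 − 1*5
  = −1*11 + 2*6
  = 2*17 − 3*11
  = −3*62 + 11*17
  = 11*141 − 25*62
  = −25*203 + 36*141
  = 36*547 − 97*203
So 203⁻¹ ≡ −97 ≡ 450 (mod 547).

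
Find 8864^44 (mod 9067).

5743

By square-and-multiply:
44 in binary is 101100, i.e. 44 = 32 + 8 + 4.
8864^1 ≡ 8864 (mod 9067)
8864^2 ≡ 8864^2 = 78570496 ≡ 4941 (mod 9067)
8864^4 ≡ 4941^2 = 24413481 ≡ 5117 (mod 9067)
8864^8 ≡ 5117^2 = 26183689 ≡ 7260 (mod 9067)
8864^16 ≡ 7260^2 = 52707600 ≡ 1129 (mod 9067)
8864^32 ≡ 1129^2 = 1274641 ≡ 5261 (mod 9067)
8864^44 = 8864^32 · 8864^8 · 8864^4 ≡ 5261 · 7260 · 5117 (mod 9067).
Accumulate the product:
5261 · 7260 = 38194860 ≡ 4656
4656 · 5117 = 23824752 ≡ 5743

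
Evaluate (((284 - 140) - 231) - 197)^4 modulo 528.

284 - 140 = 144
144 - 231 = -87 ≡ 441 (mod 528)
441 - 197 = 244
(244)^4 ≡ 16 (mod 528)

16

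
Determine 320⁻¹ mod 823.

By the extended Euclidean algorithm:
823 = 2×320 + 183
320 = 1×183 + 137
183 = 1×137 + 46
137 = 2×46 + 45
46 = 1×45 + 1
45 = 45×1 + 0
gcd(320, 823) = 1, so the inverse exists.
Bézout: 1 = 7×823 − 18×320.
So 320⁻¹ ≡ −18 ≡ 805 (mod 823).

805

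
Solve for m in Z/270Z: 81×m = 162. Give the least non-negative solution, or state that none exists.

gcd(81, 270) = 27, and 27 | 162, so solutions exist.
Divide through by 27: 3×m mod 10 = 6.
3⁻¹ ≡ 7 (mod 10).
m ≡ 7×6 ≡ 2 (mod 10).
The smallest non-negative solution is m = 2.

2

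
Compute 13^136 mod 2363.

136 in binary is 10001000, i.e. 136 = 128 + 8.
13^1 ≡ 13 (mod 2363)
13^2 ≡ 13^2 = 169 (mod 2363)
13^4 ≡ 169^2 = 28561 ≡ 205 (mod 2363)
13^8 ≡ 205^2 = 42025 ≡ 1854 (mod 2363)
13^16 ≡ 1854^2 = 3437316 ≡ 1514 (mod 2363)
13^32 ≡ 1514^2 = 2292196 ≡ 86 (mod 2363)
13^64 ≡ 86^2 = 7396 ≡ 307 (mod 2363)
13^128 ≡ 307^2 = 94249 ≡ 2092 (mod 2363)
13^136 = 13^128 × 13^8 ≡ 2092 × 1854 (mod 2363).
2092 × 1854 = 3878568 ≡ 885 (mod 2363).

885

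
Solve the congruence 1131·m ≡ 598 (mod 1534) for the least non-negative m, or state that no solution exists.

48

gcd(1131, 1534) = 13, and 13 | 598, so solutions exist.
Divide through by 13: 87·m ≡ 46 (mod 118).
87⁻¹ ≡ 19 (mod 118).
m ≡ 19·46 ≡ 48 (mod 118).
The smallest non-negative solution is m = 48.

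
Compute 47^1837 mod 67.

47^1 ≡ 47 (mod 67)
47^2 ≡ 47^2 = 2209 ≡ 65 (mod 67)
47^4 ≡ 65^2 = 4225 ≡ 4 (mod 67)
47^8 ≡ 4^2 = 16 (mod 67)
47^16 ≡ 16^2 = 256 ≡ 55 (mod 67)
47^32 ≡ 55^2 = 3025 ≡ 10 (mod 67)
47^64 ≡ 10^2 = 100 ≡ 33 (mod 67)
47^128 ≡ 33^2 = 1089 ≡ 17 (mod 67)
47^256 ≡ 17^2 = 289 ≡ 21 (mod 67)
47^512 ≡ 21^2 = 441 ≡ 39 (mod 67)
47^1024 ≡ 39^2 = 1521 ≡ 47 (mod 67)
47^1837 = 47^1024 * 47^512 * 47^256 * 47^32 * 47^8 * 47^4 * 47^1 ≡ 47 * 39 * 21 * 10 * 16 * 4 * 47 (mod 67).
Accumulate the product:
47 * 39 = 1833 ≡ 24
24 * 21 = 504 ≡ 35
35 * 10 = 350 ≡ 15
15 * 16 = 240 ≡ 39
39 * 4 = 156 ≡ 22
22 * 47 = 1034 ≡ 29

29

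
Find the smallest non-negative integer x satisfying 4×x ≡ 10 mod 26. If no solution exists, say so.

gcd(4, 26) = 2, and 2 | 10, so solutions exist.
Divide through by 2: 2×x = 5 (mod 13).
2⁻¹ ≡ 7 (mod 13).
x ≡ 7×5 ≡ 9 (mod 13).
The smallest non-negative solution is x = 9.

9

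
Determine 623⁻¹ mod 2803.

2803 = 4×623 + 311
623 = 2×311 + 1
311 = 311×1 + 0
gcd(623, 2803) = 1, so the inverse exists.
Bézout: 1 = −2×2803 + 9×623.
So 623⁻¹ ≡ 9 (mod 2803).

9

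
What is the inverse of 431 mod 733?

483

733 = 1·431 + 302
431 = 1·302 + 129
302 = 2·129 + 44
129 = 2·44 + 41
44 = 1·41 + 3
41 = 13·3 + 2
3 = 1·2 + 1
2 = 2·1 + 0
gcd(431, 733) = 1, so the inverse exists.
Back-substitute for 1:
1 = 1·3 − 1·2
  = −1·41 + 14·3
  = 14·44 − 15·41
  = −15·129 + 44·44
  = 44·302 − 103·129
  = −103·431 + 147·302
  = 147·733 − 250·431
So 431⁻¹ ≡ −250 ≡ 483 (mod 733).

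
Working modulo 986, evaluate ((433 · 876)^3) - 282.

433 · 876 = 379308 ≡ 684 (mod 986)
(684)^3 ≡ 302 (mod 986)
302 - 282 = 20

20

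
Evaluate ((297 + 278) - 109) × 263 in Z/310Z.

108

297 + 278 = 575 ≡ 265 (mod 310)
265 - 109 = 156
156 × 263 = 41028 ≡ 108 (mod 310)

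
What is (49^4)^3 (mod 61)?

(49)^4 ≡ 57 (mod 61)
(57)^3 ≡ 58 (mod 61)

58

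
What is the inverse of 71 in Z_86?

63

86 = 1×71 + 15
71 = 4×15 + 11
15 = 1×11 + 4
11 = 2×4 + 3
4 = 1×3 + 1
3 = 3×1 + 0
gcd(71, 86) = 1, so the inverse exists.
Back-substitute for 1:
1 = 1×4 − 1×3
  = −1×11 + 3×4
  = 3×15 − 4×11
  = −4×71 + 19×15
  = 19×86 − 23×71
So 71⁻¹ ≡ −23 ≡ 63 (mod 86).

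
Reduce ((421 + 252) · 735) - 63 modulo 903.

421 + 252 = 673
673 · 735 = 494655 ≡ 714 (mod 903)
714 - 63 = 651

651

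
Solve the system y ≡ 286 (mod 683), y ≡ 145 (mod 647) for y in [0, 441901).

34436

683⁻¹ mod 647: 683*18 ≡ 1 (mod 647), so 683⁻¹ ≡ 18.
y = 286 + 683*((145 − 286)*18 mod 647) = 286 + 683*50 = 34436.
Check: 34436 mod 683 = 286, 34436 mod 647 = 145. ✓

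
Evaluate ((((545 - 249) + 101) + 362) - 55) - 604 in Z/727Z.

545 - 249 = 296
296 + 101 = 397
397 + 362 = 759 ≡ 32 (mod 727)
32 - 55 = -23 ≡ 704 (mod 727)
704 - 604 = 100

100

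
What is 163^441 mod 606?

Using repeated squaring:
441 in binary is 110111001, i.e. 441 = 256 + 128 + 32 + 16 + 8 + 1.
163^1 ≡ 163 (mod 606)
163^2 ≡ 163^2 = 26569 ≡ 511 (mod 606)
163^4 ≡ 511^2 = 261121 ≡ 541 (mod 606)
163^8 ≡ 541^2 = 292681 ≡ 589 (mod 606)
163^16 ≡ 589^2 = 346921 ≡ 289 (mod 606)
163^32 ≡ 289^2 = 83521 ≡ 499 (mod 606)
163^64 ≡ 499^2 = 249001 ≡ 541 (mod 606)
163^128 ≡ 541^2 = 292681 ≡ 589 (mod 606)
163^256 ≡ 589^2 = 346921 ≡ 289 (mod 606)
163^441 = 163^256 × 163^128 × 163^32 × 163^16 × 163^8 × 163^1 ≡ 289 × 589 × 499 × 289 × 589 × 163 (mod 606).
Accumulate the product:
289 × 589 = 170221 ≡ 541
541 × 499 = 269959 ≡ 289
289 × 289 = 83521 ≡ 499
499 × 589 = 293911 ≡ 1
1 × 163 = 163

163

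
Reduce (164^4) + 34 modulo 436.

(164)^4 ≡ 184 (mod 436)
184 + 34 = 218

218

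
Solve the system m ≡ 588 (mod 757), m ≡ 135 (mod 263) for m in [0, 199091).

757⁻¹ mod 263: 757·189 ≡ 1 (mod 263), so 757⁻¹ ≡ 189.
m = 588 + 757·((135 − 588)·189 mod 263) = 588 + 757·121 = 92185.
Check: 92185 mod 757 = 588, 92185 mod 263 = 135. ✓

92185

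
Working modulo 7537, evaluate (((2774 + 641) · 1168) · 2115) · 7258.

2774 + 641 = 3415
3415 · 1168 = 3988720 ≡ 1647 (mod 7537)
1647 · 2115 = 3483405 ≡ 1311 (mod 7537)
1311 · 7258 = 9515238 ≡ 3544 (mod 7537)

3544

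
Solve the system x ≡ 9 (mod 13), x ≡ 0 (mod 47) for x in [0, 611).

282

13⁻¹ mod 47: 13·29 ≡ 1 (mod 47), so 13⁻¹ ≡ 29.
x = 9 + 13·((0 − 9)·29 mod 47) = 9 + 13·21 = 282.
Check: 282 mod 13 = 9, 282 mod 47 = 0. ✓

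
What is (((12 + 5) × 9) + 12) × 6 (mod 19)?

12 + 5 = 17
17 × 9 = 153 ≡ 1 (mod 19)
1 + 12 = 13
13 × 6 = 78 ≡ 2 (mod 19)

2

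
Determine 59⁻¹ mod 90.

29

Run the extended Euclidean algorithm:
90 = 1×59 + 31
59 = 1×31 + 28
31 = 1×28 + 3
28 = 9×3 + 1
3 = 3×1 + 0
gcd(59, 90) = 1, so the inverse exists.
Bézout: 1 = −19×90 + 29×59.
So 59⁻¹ ≡ 29 (mod 90).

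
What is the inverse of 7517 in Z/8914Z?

8914 = 1×7517 + 1397
7517 = 5×1397 + 532
1397 = 2×532 + 333
532 = 1×333 + 199
333 = 1×199 + 134
199 = 1×134 + 65
134 = 2×65 + 4
65 = 16×4 + 1
4 = 4×1 + 0
gcd(7517, 8914) = 1, so the inverse exists.
Bézout: 1 = −1851×8914 + 2195×7517.
So 7517⁻¹ ≡ 2195 (mod 8914).

2195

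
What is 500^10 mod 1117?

Compute successive squares:
500^1 ≡ 500 (mod 1117)
500^2 ≡ 500^2 = 250000 ≡ 909 (mod 1117)
500^4 ≡ 909^2 = 826281 ≡ 818 (mod 1117)
500^8 ≡ 818^2 = 669124 ≡ 41 (mod 1117)
500^10 = 500^8 · 500^2 ≡ 41 · 909 (mod 1117).
41 · 909 = 37269 ≡ 408 (mod 1117).

408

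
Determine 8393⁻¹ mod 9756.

2405

Apply the Euclidean algorithm and back-substitute:
9756 = 1*8393 + 1363
8393 = 6*1363 + 215
1363 = 6*215 + 73
215 = 2*73 + 69
73 = 1*69 + 4
69 = 17*4 + 1
4 = 4*1 + 0
gcd(8393, 9756) = 1, so the inverse exists.
Bézout: 1 = −2069*9756 + 2405*8393.
So 8393⁻¹ ≡ 2405 (mod 9756).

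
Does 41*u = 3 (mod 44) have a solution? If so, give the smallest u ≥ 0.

43

gcd(41, 44) = 1, so a unique solution mod 44 exists.
41⁻¹ ≡ 29 (mod 44).
u ≡ 29*3 ≡ 43 (mod 44).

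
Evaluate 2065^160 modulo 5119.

Compute successive squares:
2065^1 ≡ 2065 (mod 5119)
2065^2 ≡ 2065^2 = 4264225 ≡ 98 (mod 5119)
2065^4 ≡ 98^2 = 9604 ≡ 4485 (mod 5119)
2065^8 ≡ 4485^2 = 20115225 ≡ 2674 (mod 5119)
2065^16 ≡ 2674^2 = 7150276 ≡ 4152 (mod 5119)
2065^32 ≡ 4152^2 = 17239104 ≡ 3431 (mod 5119)
2065^64 ≡ 3431^2 = 11771761 ≡ 3180 (mod 5119)
2065^128 ≡ 3180^2 = 10112400 ≡ 2375 (mod 5119)
2065^160 = 2065^128 × 2065^32 ≡ 2375 × 3431 (mod 5119).
2375 × 3431 = 8148625 ≡ 4296 (mod 5119).

4296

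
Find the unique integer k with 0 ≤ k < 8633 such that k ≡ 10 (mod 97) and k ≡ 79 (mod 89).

97⁻¹ mod 89: 97×78 ≡ 1 (mod 89), so 97⁻¹ ≡ 78.
k = 10 + 97×((79 − 10)×78 mod 89) = 10 + 97×42 = 4084.
Check: 4084 mod 97 = 10, 4084 mod 89 = 79. ✓

4084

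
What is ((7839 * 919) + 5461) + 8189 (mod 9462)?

7647

7839 * 919 = 7204041 ≡ 3459 (mod 9462)
3459 + 5461 = 8920
8920 + 8189 = 17109 ≡ 7647 (mod 9462)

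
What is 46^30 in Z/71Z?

1

46^1 ≡ 46 (mod 71)
46^2 ≡ 46^2 = 2116 ≡ 57 (mod 71)
46^4 ≡ 57^2 = 3249 ≡ 54 (mod 71)
46^8 ≡ 54^2 = 2916 ≡ 5 (mod 71)
46^16 ≡ 5^2 = 25 (mod 71)
46^30 = 46^16 * 46^8 * 46^4 * 46^2 ≡ 25 * 5 * 54 * 57 (mod 71).
Accumulate the product:
25 * 5 = 125 ≡ 54
54 * 54 = 2916 ≡ 5
5 * 57 = 285 ≡ 1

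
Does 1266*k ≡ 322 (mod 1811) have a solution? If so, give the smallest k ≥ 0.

gcd(1266, 1811) = 1, so a unique solution mod 1811 exists.
1266⁻¹ ≡ 319 (mod 1811).
k ≡ 319*322 ≡ 1302 (mod 1811).

1302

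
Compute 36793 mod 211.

36793 = 174×211 + 79, so 36793 ≡ 79 (mod 211).

79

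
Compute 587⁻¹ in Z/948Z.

948 = 1*587 + 361
587 = 1*361 + 226
361 = 1*226 + 135
226 = 1*135 + 91
135 = 1*91 + 44
91 = 2*44 + 3
44 = 14*3 + 2
3 = 1*2 + 1
2 = 2*1 + 0
gcd(587, 948) = 1, so the inverse exists.
Back-substitute for 1:
1 = 1*3 − 1*2
  = −1*44 + 15*3
  = 15*91 − 31*44
  = −31*135 + 46*91
  = 46*226 − 77*135
  = −77*361 + 123*226
  = 123*587 − 200*361
  = −200*948 + 323*587
So 587⁻¹ ≡ 323 (mod 948).

323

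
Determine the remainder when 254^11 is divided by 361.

11 in binary is 1011, i.e. 11 = 8 + 2 + 1.
254^1 ≡ 254 (mod 361)
254^2 ≡ 254^2 = 64516 ≡ 258 (mod 361)
254^4 ≡ 258^2 = 66564 ≡ 140 (mod 361)
254^8 ≡ 140^2 = 19600 ≡ 106 (mod 361)
254^11 = 254^8 * 254^2 * 254^1 ≡ 106 * 258 * 254 (mod 361).
Accumulate the product:
106 * 258 = 27348 ≡ 273
273 * 254 = 69342 ≡ 30

30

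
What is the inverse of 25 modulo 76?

73

Apply the Euclidean algorithm and back-substitute:
76 = 3*25 + 1
25 = 25*1 + 0
gcd(25, 76) = 1, so the inverse exists.
Back-substitute for 1:
1 = 1*76 − 3*25
So 25⁻¹ ≡ −3 ≡ 73 (mod 76).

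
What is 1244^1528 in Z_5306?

By square-and-multiply:
1528 in binary is 10111111000, i.e. 1528 = 1024 + 256 + 128 + 64 + 32 + 16 + 8.
1244^1 ≡ 1244 (mod 5306)
1244^2 ≡ 1244^2 = 1547536 ≡ 3490 (mod 5306)
1244^4 ≡ 3490^2 = 12180100 ≡ 2830 (mod 5306)
1244^8 ≡ 2830^2 = 8008900 ≡ 2146 (mod 5306)
1244^16 ≡ 2146^2 = 4605316 ≡ 5014 (mod 5306)
1244^32 ≡ 5014^2 = 25140196 ≡ 368 (mod 5306)
1244^64 ≡ 368^2 = 135424 ≡ 2774 (mod 5306)
1244^128 ≡ 2774^2 = 7695076 ≡ 1376 (mod 5306)
1244^256 ≡ 1376^2 = 1893376 ≡ 4440 (mod 5306)
1244^512 ≡ 4440^2 = 19713600 ≡ 1810 (mod 5306)
1244^1024 ≡ 1810^2 = 3276100 ≡ 2298 (mod 5306)
1244^1528 = 1244^1024 · 1244^256 · 1244^128 · 1244^64 · 1244^32 · 1244^16 · 1244^8 ≡ 2298 · 4440 · 1376 · 2774 · 368 · 5014 · 2146 (mod 5306).
Accumulate the product:
2298 · 4440 = 10203120 ≡ 4988
4988 · 1376 = 6863488 ≡ 2830
2830 · 2774 = 7850420 ≡ 2846
2846 · 368 = 1047328 ≡ 2046
2046 · 5014 = 10258644 ≡ 2146
2146 · 2146 = 4605316 ≡ 5014

5014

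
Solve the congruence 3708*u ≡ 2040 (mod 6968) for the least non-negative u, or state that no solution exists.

gcd(3708, 6968) = 4, and 4 | 2040, so solutions exist.
Divide through by 4: 927*u mod 1742 = 510.
927⁻¹ ≡ 1011 (mod 1742).
u ≡ 1011*510 ≡ 1720 (mod 1742).
The smallest non-negative solution is u = 1720.

1720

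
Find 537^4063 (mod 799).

4063 in binary is 111111011111, i.e. 4063 = 2048 + 1024 + 512 + 256 + 128 + 64 + 16 + 8 + 4 + 2 + 1.
537^1 ≡ 537 (mod 799)
537^2 ≡ 537^2 = 288369 ≡ 729 (mod 799)
537^4 ≡ 729^2 = 531441 ≡ 106 (mod 799)
537^8 ≡ 106^2 = 11236 ≡ 50 (mod 799)
537^16 ≡ 50^2 = 2500 ≡ 103 (mod 799)
537^32 ≡ 103^2 = 10609 ≡ 222 (mod 799)
537^64 ≡ 222^2 = 49284 ≡ 545 (mod 799)
537^128 ≡ 545^2 = 297025 ≡ 596 (mod 799)
537^256 ≡ 596^2 = 355216 ≡ 460 (mod 799)
537^512 ≡ 460^2 = 211600 ≡ 664 (mod 799)
537^1024 ≡ 664^2 = 440896 ≡ 647 (mod 799)
537^2048 ≡ 647^2 = 418609 ≡ 732 (mod 799)
537^4063 = 537^2048 * 537^1024 * 537^512 * 537^256 * 537^128 * 537^64 * 537^16 * 537^8 * 537^4 * 537^2 * 537^1 ≡ 732 * 647 * 664 * 460 * 596 * 545 * 103 * 50 * 106 * 729 * 537 (mod 799).
Accumulate the product:
732 * 647 = 473604 ≡ 596
596 * 664 = 395744 ≡ 239
239 * 460 = 109940 ≡ 477
477 * 596 = 284292 ≡ 647
647 * 545 = 352615 ≡ 256
256 * 103 = 26368 ≡ 1
1 * 50 = 50
50 * 106 = 5300 ≡ 506
506 * 729 = 368874 ≡ 535
535 * 537 = 287295 ≡ 454

454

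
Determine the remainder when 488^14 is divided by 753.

649

Using repeated squaring:
14 in binary is 1110, i.e. 14 = 8 + 4 + 2.
488^1 ≡ 488 (mod 753)
488^2 ≡ 488^2 = 238144 ≡ 196 (mod 753)
488^4 ≡ 196^2 = 38416 ≡ 13 (mod 753)
488^8 ≡ 13^2 = 169 (mod 753)
488^14 = 488^8 · 488^4 · 488^2 ≡ 169 · 13 · 196 (mod 753).
Accumulate the product:
169 · 13 = 2197 ≡ 691
691 · 196 = 135436 ≡ 649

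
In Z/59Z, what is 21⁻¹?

45

Run the extended Euclidean algorithm:
59 = 2·21 + 17
21 = 1·17 + 4
17 = 4·4 + 1
4 = 4·1 + 0
gcd(21, 59) = 1, so the inverse exists.
Bézout: 1 = 5·59 − 14·21.
So 21⁻¹ ≡ −14 ≡ 45 (mod 59).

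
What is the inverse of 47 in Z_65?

By the extended Euclidean algorithm:
65 = 1×47 + 18
47 = 2×18 + 11
18 = 1×11 + 7
11 = 1×7 + 4
7 = 1×4 + 3
4 = 1×3 + 1
3 = 3×1 + 0
gcd(47, 65) = 1, so the inverse exists.
Bézout: 1 = −13×65 + 18×47.
So 47⁻¹ ≡ 18 (mod 65).

18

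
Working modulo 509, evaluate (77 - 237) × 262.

77 - 237 = -160 ≡ 349 (mod 509)
349 × 262 = 91438 ≡ 327 (mod 509)

327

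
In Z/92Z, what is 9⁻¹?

Run the extended Euclidean algorithm:
92 = 10×9 + 2
9 = 4×2 + 1
2 = 2×1 + 0
gcd(9, 92) = 1, so the inverse exists.
Bézout: 1 = −4×92 + 41×9.
So 9⁻¹ ≡ 41 (mod 92).

41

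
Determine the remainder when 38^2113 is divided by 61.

Compute successive squares:
38^1 ≡ 38 (mod 61)
38^2 ≡ 38^2 = 1444 ≡ 41 (mod 61)
38^4 ≡ 41^2 = 1681 ≡ 34 (mod 61)
38^8 ≡ 34^2 = 1156 ≡ 58 (mod 61)
38^16 ≡ 58^2 = 3364 ≡ 9 (mod 61)
38^32 ≡ 9^2 = 81 ≡ 20 (mod 61)
38^64 ≡ 20^2 = 400 ≡ 34 (mod 61)
38^128 ≡ 34^2 = 1156 ≡ 58 (mod 61)
38^256 ≡ 58^2 = 3364 ≡ 9 (mod 61)
38^512 ≡ 9^2 = 81 ≡ 20 (mod 61)
38^1024 ≡ 20^2 = 400 ≡ 34 (mod 61)
38^2048 ≡ 34^2 = 1156 ≡ 58 (mod 61)
38^2113 = 38^2048 × 38^64 × 38^1 ≡ 58 × 34 × 38 (mod 61).
Accumulate the product:
58 × 34 = 1972 ≡ 20
20 × 38 = 760 ≡ 28

28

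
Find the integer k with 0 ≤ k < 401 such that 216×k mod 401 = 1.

13

401 = 1·216 + 185
216 = 1·185 + 31
185 = 5·31 + 30
31 = 1·30 + 1
30 = 30·1 + 0
gcd(216, 401) = 1, so the inverse exists.
Bézout: 1 = −7·401 + 13·216.
So 216⁻¹ ≡ 13 (mod 401).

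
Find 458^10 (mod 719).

Using repeated squaring:
10 in binary is 1010, i.e. 10 = 8 + 2.
458^1 ≡ 458 (mod 719)
458^2 ≡ 458^2 = 209764 ≡ 535 (mod 719)
458^4 ≡ 535^2 = 286225 ≡ 63 (mod 719)
458^8 ≡ 63^2 = 3969 ≡ 374 (mod 719)
458^10 = 458^8 · 458^2 ≡ 374 · 535 (mod 719).
374 · 535 = 200090 ≡ 208 (mod 719).

208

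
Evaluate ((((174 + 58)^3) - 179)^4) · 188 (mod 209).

174 + 58 = 232 ≡ 23 (mod 209)
(23)^3 ≡ 45 (mod 209)
45 - 179 = -134 ≡ 75 (mod 209)
(75)^4 ≡ 115 (mod 209)
115 · 188 = 21620 ≡ 93 (mod 209)

93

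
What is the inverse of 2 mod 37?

19

37 = 18·2 + 1
2 = 2·1 + 0
gcd(2, 37) = 1, so the inverse exists.
Bézout: 1 = 1·37 − 18·2.
So 2⁻¹ ≡ −18 ≡ 19 (mod 37).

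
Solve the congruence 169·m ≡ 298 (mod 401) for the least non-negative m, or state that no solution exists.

16

gcd(169, 401) = 1, so a unique solution mod 401 exists.
169⁻¹ ≡ 140 (mod 401).
m ≡ 140·298 ≡ 16 (mod 401).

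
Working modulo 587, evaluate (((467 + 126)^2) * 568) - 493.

467 + 126 = 593 ≡ 6 (mod 587)
(6)^2 ≡ 36 (mod 587)
36 * 568 = 20448 ≡ 490 (mod 587)
490 - 493 = -3 ≡ 584 (mod 587)

584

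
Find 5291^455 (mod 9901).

Using repeated squaring:
455 in binary is 111000111, i.e. 455 = 256 + 128 + 64 + 4 + 2 + 1.
5291^1 ≡ 5291 (mod 9901)
5291^2 ≡ 5291^2 = 27994681 ≡ 4554 (mod 9901)
5291^4 ≡ 4554^2 = 20738916 ≡ 6222 (mod 9901)
5291^8 ≡ 6222^2 = 38713284 ≡ 374 (mod 9901)
5291^16 ≡ 374^2 = 139876 ≡ 1262 (mod 9901)
5291^32 ≡ 1262^2 = 1592644 ≡ 8484 (mod 9901)
5291^64 ≡ 8484^2 = 71978256 ≡ 7887 (mod 9901)
5291^128 ≡ 7887^2 = 62204769 ≡ 6687 (mod 9901)
5291^256 ≡ 6687^2 = 44715969 ≡ 3053 (mod 9901)
5291^455 = 5291^256 × 5291^128 × 5291^64 × 5291^4 × 5291^2 × 5291^1 ≡ 3053 × 6687 × 7887 × 6222 × 4554 × 5291 (mod 9901).
Accumulate the product:
3053 × 6687 = 20415411 ≡ 9450
9450 × 7887 = 74532150 ≡ 7323
7323 × 6222 = 45563706 ≡ 9205
9205 × 4554 = 41919570 ≡ 8637
8637 × 5291 = 45698367 ≡ 5252

5252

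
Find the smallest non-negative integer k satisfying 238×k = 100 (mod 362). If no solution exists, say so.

151

gcd(238, 362) = 2, and 2 | 100, so solutions exist.
Divide through by 2: 119×k ≡ 50 mod 181.
119⁻¹ ≡ 108 (mod 181).
k ≡ 108×50 ≡ 151 (mod 181).
The smallest non-negative solution is k = 151.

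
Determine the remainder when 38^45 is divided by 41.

45 in binary is 101101, i.e. 45 = 32 + 8 + 4 + 1.
38^1 ≡ 38 (mod 41)
38^2 ≡ 38^2 = 1444 ≡ 9 (mod 41)
38^4 ≡ 9^2 = 81 ≡ 40 (mod 41)
38^8 ≡ 40^2 = 1600 ≡ 1 (mod 41)
38^16 ≡ 1^2 = 1 (mod 41)
38^32 ≡ 1^2 = 1 (mod 41)
38^45 = 38^32 · 38^8 · 38^4 · 38^1 ≡ 1 · 1 · 40 · 38 (mod 41).
Accumulate the product:
1 · 1 = 1
1 · 40 = 40
40 · 38 = 1520 ≡ 3

3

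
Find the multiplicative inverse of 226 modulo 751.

216

Run the extended Euclidean algorithm:
751 = 3*226 + 73
226 = 3*73 + 7
73 = 10*7 + 3
7 = 2*3 + 1
3 = 3*1 + 0
gcd(226, 751) = 1, so the inverse exists.
Back-substitute for 1:
1 = 1*7 − 2*3
  = −2*73 + 21*7
  = 21*226 − 65*73
  = −65*751 + 216*226
So 226⁻¹ ≡ 216 (mod 751).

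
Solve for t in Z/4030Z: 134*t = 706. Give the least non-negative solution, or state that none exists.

1509

gcd(134, 4030) = 2, and 2 | 706, so solutions exist.
Divide through by 2: 67*t ≡ 353 mod 2015.
67⁻¹ ≡ 1203 (mod 2015).
t ≡ 1203*353 ≡ 1509 (mod 2015).
The smallest non-negative solution is t = 1509.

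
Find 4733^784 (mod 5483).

2442

784 in binary is 1100010000, i.e. 784 = 512 + 256 + 16.
4733^1 ≡ 4733 (mod 5483)
4733^2 ≡ 4733^2 = 22401289 ≡ 3234 (mod 5483)
4733^4 ≡ 3234^2 = 10458756 ≡ 2675 (mod 5483)
4733^8 ≡ 2675^2 = 7155625 ≡ 310 (mod 5483)
4733^16 ≡ 310^2 = 96100 ≡ 2889 (mod 5483)
4733^32 ≡ 2889^2 = 8346321 ≡ 1195 (mod 5483)
4733^64 ≡ 1195^2 = 1428025 ≡ 2445 (mod 5483)
4733^128 ≡ 2445^2 = 5978025 ≡ 1555 (mod 5483)
4733^256 ≡ 1555^2 = 2418025 ≡ 22 (mod 5483)
4733^512 ≡ 22^2 = 484 (mod 5483)
4733^784 = 4733^512 · 4733^256 · 4733^16 ≡ 484 · 22 · 2889 (mod 5483).
Accumulate the product:
484 · 22 = 10648 ≡ 5165
5165 · 2889 = 14921685 ≡ 2442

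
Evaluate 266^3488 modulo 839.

420

3488 in binary is 110110100000, i.e. 3488 = 2048 + 1024 + 256 + 128 + 32.
266^1 ≡ 266 (mod 839)
266^2 ≡ 266^2 = 70756 ≡ 280 (mod 839)
266^4 ≡ 280^2 = 78400 ≡ 373 (mod 839)
266^8 ≡ 373^2 = 139129 ≡ 694 (mod 839)
266^16 ≡ 694^2 = 481636 ≡ 50 (mod 839)
266^32 ≡ 50^2 = 2500 ≡ 822 (mod 839)
266^64 ≡ 822^2 = 675684 ≡ 289 (mod 839)
266^128 ≡ 289^2 = 83521 ≡ 460 (mod 839)
266^256 ≡ 460^2 = 211600 ≡ 172 (mod 839)
266^512 ≡ 172^2 = 29584 ≡ 219 (mod 839)
266^1024 ≡ 219^2 = 47961 ≡ 138 (mod 839)
266^2048 ≡ 138^2 = 19044 ≡ 586 (mod 839)
266^3488 = 266^2048 × 266^1024 × 266^256 × 266^128 × 266^32 ≡ 586 × 138 × 172 × 460 × 822 (mod 839).
Accumulate the product:
586 × 138 = 80868 ≡ 324
324 × 172 = 55728 ≡ 354
354 × 460 = 162840 ≡ 74
74 × 822 = 60828 ≡ 420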